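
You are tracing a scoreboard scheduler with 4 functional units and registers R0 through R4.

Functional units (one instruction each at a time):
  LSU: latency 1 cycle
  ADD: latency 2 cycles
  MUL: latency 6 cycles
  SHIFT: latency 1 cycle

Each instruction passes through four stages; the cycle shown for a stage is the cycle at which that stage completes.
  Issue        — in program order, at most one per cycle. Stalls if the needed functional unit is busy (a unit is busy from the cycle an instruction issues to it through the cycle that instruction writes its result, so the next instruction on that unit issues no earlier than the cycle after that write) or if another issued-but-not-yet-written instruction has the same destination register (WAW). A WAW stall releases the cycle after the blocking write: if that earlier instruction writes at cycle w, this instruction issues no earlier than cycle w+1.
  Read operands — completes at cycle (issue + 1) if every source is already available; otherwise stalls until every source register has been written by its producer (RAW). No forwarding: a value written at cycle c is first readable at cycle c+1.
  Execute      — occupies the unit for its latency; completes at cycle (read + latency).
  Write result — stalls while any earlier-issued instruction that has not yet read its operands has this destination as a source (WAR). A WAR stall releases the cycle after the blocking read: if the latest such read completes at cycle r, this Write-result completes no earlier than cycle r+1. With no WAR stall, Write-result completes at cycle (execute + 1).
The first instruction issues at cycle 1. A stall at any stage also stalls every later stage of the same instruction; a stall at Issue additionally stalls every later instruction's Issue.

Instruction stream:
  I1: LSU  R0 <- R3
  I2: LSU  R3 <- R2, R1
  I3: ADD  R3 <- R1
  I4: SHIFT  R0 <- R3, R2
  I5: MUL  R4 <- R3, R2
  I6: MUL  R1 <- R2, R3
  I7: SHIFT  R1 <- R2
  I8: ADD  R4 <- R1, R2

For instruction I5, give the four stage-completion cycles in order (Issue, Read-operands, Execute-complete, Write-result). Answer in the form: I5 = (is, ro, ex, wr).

[1] I1 dispatched to LSU
[2] I1 operands ready
[3] I1 complete
[4] R0←I1
[5] I2 dispatched to LSU
[6] I2 operands ready
[7] I2 complete
[8] R3←I2
[9] I3 dispatched to ADD
[10] I3 operands ready · I4 dispatched to SHIFT
[11] I5 dispatched to MUL
[12] I3 complete
[13] R3←I3
[14] I4 operands ready · I5 operands ready
[15] I4 complete
[16] R0←I4
[20] I5 complete
[21] R4←I5
[22] I6 dispatched to MUL
[23] I6 operands ready
[29] I6 complete
[30] R1←I6
[31] I7 dispatched to SHIFT
[32] I7 operands ready · I8 dispatched to ADD
[33] I7 complete
[34] R1←I7
[35] I8 operands ready
[37] I8 complete
[38] R4←I8

I5 = (11, 14, 20, 21)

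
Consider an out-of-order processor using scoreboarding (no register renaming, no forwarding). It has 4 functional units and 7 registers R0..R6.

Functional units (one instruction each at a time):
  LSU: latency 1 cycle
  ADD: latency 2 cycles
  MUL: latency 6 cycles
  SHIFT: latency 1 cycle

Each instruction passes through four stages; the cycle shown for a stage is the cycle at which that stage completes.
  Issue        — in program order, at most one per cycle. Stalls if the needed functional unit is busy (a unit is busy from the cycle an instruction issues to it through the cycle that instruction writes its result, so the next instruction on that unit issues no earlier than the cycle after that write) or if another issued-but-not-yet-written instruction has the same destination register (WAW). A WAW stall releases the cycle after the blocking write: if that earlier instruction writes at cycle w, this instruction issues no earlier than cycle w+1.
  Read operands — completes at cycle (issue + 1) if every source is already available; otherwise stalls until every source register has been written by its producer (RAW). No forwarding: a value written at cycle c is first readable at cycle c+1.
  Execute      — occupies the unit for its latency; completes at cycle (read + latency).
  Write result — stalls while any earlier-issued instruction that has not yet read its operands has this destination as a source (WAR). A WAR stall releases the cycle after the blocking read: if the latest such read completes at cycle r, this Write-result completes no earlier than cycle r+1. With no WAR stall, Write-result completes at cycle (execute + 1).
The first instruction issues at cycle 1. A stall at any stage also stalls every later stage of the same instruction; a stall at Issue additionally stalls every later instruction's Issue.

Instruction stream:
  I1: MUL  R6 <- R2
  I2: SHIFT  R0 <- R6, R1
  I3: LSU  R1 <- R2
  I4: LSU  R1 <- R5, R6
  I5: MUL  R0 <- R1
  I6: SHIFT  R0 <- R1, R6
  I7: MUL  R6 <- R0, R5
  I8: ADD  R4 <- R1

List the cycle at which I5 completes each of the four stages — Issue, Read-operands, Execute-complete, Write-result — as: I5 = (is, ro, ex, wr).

I5 = (13, 16, 22, 23)

I1: IS=1 RO=2 EX=8 WR=9
I2: IS=2 RO=10 EX=11 WR=12  [RAW R6: wait I1 write@9]
I3: IS=3 RO=4 EX=5 WR=11  [WAR R1: wait I2 read@10]
I4: IS=12 RO=13 EX=14 WR=15  [struct: LSU busy until I3 writes@11]
I5: IS=13 RO=16 EX=22 WR=23  [RAW R1: wait I4 write@15]
I6: IS=24 RO=25 EX=26 WR=27  [WAW R0: wait I5 write@23]
I7: IS=25 RO=28 EX=34 WR=35  [RAW R0: wait I6 write@27]
I8: IS=26 RO=27 EX=29 WR=30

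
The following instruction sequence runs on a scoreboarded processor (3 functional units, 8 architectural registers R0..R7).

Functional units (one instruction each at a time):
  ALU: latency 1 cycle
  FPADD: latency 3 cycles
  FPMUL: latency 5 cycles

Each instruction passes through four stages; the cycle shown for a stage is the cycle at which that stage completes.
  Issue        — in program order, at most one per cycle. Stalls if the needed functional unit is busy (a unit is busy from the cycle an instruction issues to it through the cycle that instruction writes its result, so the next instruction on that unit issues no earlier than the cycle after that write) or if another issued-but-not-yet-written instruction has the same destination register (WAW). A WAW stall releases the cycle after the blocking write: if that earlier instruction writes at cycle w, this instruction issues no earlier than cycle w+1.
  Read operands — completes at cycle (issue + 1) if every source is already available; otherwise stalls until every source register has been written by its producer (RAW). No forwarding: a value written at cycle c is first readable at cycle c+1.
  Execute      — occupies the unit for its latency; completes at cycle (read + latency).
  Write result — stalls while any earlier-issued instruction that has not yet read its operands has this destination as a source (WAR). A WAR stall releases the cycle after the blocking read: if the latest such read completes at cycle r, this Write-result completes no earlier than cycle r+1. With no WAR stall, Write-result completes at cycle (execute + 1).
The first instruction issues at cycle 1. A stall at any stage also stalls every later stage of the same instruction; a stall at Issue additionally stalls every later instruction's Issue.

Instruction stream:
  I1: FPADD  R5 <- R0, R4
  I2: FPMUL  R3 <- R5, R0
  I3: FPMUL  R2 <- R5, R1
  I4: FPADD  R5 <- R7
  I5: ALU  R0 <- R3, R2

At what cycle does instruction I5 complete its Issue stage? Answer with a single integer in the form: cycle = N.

cycle = 16

cycle 1: issue I1 (FPADD)
cycle 2: I1 read-ops | issue I2 (FPMUL)
cycle 5: I1 finished on FPADD
cycle 6: I1→R5
cycle 7: I2 read-ops
cycle 12: I2 finished on FPMUL
cycle 13: I2→R3
cycle 14: issue I3 (FPMUL)
cycle 15: I3 read-ops | issue I4 (FPADD)
cycle 16: I4 read-ops | issue I5 (ALU)
cycle 19: I4 finished on FPADD
cycle 20: I3 finished on FPMUL | I4→R5
cycle 21: I3→R2
cycle 22: I5 read-ops
cycle 23: I5 finished on ALU
cycle 24: I5→R0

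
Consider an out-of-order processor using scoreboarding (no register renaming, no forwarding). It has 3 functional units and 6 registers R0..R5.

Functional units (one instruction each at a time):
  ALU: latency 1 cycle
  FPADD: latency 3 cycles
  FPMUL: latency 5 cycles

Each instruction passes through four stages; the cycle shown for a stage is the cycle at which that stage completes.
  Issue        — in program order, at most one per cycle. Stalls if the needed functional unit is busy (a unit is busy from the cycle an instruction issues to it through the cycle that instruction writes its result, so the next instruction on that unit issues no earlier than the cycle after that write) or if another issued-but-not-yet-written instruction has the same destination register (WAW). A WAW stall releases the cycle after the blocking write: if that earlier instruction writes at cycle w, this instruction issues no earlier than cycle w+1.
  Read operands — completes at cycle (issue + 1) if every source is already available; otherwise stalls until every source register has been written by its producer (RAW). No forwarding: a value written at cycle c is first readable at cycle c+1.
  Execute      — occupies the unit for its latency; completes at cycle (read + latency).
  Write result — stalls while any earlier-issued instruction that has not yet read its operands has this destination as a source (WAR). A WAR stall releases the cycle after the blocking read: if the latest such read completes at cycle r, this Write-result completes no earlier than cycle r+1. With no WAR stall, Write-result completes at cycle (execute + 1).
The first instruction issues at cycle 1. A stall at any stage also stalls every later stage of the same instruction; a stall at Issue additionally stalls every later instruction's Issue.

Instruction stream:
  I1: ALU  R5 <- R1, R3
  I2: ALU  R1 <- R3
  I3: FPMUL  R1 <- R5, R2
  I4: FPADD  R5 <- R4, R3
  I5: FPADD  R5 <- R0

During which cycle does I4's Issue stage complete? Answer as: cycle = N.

t=1  issue I1 (ALU)
t=2  I1 read-ops
t=3  I1 finished on ALU
t=4  I1→R5
t=5  issue I2 (ALU)
t=6  I2 read-ops
t=7  I2 finished on ALU
t=8  I2→R1
t=9  issue I3 (FPMUL)
t=10  I3 read-ops · issue I4 (FPADD)
t=11  I4 read-ops
t=14  I4 finished on FPADD
t=15  I3 finished on FPMUL · I4→R5
t=16  I3→R1 · issue I5 (FPADD)
t=17  I5 read-ops
t=20  I5 finished on FPADD
t=21  I5→R5

cycle = 10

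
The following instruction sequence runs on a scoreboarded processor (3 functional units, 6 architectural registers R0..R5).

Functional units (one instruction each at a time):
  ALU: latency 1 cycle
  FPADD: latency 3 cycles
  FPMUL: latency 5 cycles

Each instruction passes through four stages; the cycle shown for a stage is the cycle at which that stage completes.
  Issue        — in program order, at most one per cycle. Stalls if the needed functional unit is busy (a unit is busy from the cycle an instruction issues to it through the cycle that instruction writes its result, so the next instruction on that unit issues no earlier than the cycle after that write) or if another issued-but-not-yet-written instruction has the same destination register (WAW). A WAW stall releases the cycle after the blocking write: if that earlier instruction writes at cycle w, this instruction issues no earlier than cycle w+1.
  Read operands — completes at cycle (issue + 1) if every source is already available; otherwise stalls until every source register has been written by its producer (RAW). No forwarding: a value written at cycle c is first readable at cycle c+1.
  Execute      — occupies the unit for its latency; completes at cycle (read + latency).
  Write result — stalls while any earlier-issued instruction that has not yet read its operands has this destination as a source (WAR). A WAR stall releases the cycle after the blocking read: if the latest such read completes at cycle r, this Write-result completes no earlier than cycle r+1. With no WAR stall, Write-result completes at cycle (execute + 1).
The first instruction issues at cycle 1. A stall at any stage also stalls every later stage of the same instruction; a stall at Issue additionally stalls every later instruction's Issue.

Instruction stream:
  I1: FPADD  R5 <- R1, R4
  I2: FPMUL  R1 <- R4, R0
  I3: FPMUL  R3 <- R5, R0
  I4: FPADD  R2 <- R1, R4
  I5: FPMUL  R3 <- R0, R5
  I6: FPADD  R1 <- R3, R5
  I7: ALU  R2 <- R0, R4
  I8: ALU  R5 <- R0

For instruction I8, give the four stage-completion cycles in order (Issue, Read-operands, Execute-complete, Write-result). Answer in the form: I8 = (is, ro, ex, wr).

  I1 | 1 | 2 | 5 | 6
  I2 | 2 | 3 | 8 | 9
  I3 | 10 | 11 | 16 | 17   struct: FPMUL busy until I2 writes@9
  I4 | 11 | 12 | 15 | 16
  I5 | 18 | 19 | 24 | 25   struct: FPMUL busy until I3 writes@17
  I6 | 19 | 26 | 29 | 30   RAW R3: wait I5 write@25
  I7 | 20 | 21 | 22 | 23
  I8 | 24 | 25 | 26 | 27   struct: ALU busy until I7 writes@23

I8 = (24, 25, 26, 27)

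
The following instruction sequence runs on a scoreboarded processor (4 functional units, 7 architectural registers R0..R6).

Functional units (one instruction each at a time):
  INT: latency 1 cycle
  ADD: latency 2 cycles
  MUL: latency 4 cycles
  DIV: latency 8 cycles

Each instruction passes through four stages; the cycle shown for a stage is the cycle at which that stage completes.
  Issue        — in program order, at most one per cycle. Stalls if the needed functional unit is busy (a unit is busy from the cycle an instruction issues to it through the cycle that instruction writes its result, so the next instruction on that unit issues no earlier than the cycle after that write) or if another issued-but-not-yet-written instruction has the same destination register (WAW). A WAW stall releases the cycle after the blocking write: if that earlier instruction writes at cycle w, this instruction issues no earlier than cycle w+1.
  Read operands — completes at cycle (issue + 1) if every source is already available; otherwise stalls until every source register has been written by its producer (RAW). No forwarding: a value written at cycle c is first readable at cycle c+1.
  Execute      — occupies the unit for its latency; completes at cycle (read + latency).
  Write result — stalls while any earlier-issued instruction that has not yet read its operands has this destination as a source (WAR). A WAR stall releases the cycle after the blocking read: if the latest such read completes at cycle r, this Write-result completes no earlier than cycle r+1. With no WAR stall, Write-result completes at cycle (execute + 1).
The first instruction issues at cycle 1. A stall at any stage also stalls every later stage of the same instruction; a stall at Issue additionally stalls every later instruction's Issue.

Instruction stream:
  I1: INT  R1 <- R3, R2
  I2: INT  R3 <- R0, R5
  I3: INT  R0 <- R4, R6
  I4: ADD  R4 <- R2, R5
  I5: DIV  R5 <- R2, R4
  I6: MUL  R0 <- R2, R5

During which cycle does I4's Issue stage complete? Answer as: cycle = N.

cycle = 10

[1] I1→INT
[2] I1 RO
[3] I1 EX
[4] I1 WR R1
[5] I2→INT
[6] I2 RO
[7] I2 EX
[8] I2 WR R3
[9] I3→INT
[10] I3 RO; I4→ADD
[11] I3 EX; I4 RO; I5→DIV
[12] I3 WR R0
[13] I4 EX; I6→MUL
[14] I4 WR R4
[15] I5 RO
[23] I5 EX
[24] I5 WR R5
[25] I6 RO
[29] I6 EX
[30] I6 WR R0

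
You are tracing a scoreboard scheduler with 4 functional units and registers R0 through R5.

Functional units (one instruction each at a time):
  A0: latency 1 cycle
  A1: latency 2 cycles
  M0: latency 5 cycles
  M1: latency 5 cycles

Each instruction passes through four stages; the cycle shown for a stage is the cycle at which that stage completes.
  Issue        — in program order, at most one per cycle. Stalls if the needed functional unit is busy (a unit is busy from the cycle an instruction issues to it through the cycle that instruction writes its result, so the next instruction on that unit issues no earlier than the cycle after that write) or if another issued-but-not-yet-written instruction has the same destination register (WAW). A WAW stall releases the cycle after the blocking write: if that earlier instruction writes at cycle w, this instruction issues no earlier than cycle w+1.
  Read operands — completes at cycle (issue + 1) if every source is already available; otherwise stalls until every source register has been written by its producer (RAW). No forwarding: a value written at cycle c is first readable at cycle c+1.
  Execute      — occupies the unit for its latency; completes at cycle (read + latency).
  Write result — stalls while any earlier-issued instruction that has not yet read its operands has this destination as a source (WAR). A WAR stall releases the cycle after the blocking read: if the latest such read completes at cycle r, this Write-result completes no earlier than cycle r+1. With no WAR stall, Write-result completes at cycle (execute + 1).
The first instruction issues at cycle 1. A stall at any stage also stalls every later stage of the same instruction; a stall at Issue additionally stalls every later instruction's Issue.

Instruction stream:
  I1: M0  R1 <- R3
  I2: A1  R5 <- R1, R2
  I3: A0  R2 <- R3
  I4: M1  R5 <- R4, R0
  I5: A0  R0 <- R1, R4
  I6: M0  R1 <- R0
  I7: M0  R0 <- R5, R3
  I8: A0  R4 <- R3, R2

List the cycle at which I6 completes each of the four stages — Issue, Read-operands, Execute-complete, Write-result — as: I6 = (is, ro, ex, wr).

t=1  I1 issues→M0
t=2  I1 reads · I2 issues→A1
t=3  I3 issues→A0
t=4  I3 reads
t=5  I3 exec-done
t=7  I1 exec-done
t=8  I1 writes R1
t=9  I2 reads
t=10  I3 writes R2
t=11  I2 exec-done
t=12  I2 writes R5
t=13  I4 issues→M1
t=14  I4 reads · I5 issues→A0
t=15  I5 reads · I6 issues→M0
t=16  I5 exec-done
t=17  I5 writes R0
t=18  I6 reads
t=19  I4 exec-done
t=20  I4 writes R5
t=23  I6 exec-done
t=24  I6 writes R1
t=25  I7 issues→M0
t=26  I7 reads · I8 issues→A0
t=27  I8 reads
t=28  I8 exec-done
t=29  I8 writes R4
t=31  I7 exec-done
t=32  I7 writes R0

I6 = (15, 18, 23, 24)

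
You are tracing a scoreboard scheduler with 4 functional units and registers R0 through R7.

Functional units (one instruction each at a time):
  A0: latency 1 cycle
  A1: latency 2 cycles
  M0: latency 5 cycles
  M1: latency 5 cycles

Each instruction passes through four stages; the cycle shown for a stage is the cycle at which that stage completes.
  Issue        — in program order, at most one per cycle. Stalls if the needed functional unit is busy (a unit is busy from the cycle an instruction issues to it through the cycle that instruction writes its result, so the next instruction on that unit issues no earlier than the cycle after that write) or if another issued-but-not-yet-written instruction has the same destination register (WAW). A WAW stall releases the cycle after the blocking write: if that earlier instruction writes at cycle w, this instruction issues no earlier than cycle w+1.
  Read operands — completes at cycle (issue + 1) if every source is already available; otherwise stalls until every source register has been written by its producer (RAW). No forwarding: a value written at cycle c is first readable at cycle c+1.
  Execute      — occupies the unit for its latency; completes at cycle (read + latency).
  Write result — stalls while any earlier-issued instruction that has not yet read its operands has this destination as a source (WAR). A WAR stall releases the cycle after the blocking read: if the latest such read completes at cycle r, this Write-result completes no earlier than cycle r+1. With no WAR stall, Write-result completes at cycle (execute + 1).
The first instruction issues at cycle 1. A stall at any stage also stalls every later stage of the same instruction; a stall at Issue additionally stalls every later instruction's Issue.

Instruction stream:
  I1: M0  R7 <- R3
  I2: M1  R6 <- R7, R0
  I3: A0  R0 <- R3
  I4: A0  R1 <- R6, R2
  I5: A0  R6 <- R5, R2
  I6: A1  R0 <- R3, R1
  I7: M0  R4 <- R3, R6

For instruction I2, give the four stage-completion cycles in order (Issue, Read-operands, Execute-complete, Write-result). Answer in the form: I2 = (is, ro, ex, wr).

1) issue 1, read 2, done 7, write 8
2) issue 2, read 9, done 14, write 15  <RAW R7: wait I1 write@8>
3) issue 3, read 4, done 5, write 10  <WAR R0: wait I2 read@9>
4) issue 11, read 16, done 17, write 18  <struct: A0 busy until I3 writes@10 / RAW R6: wait I2 write@15>
5) issue 19, read 20, done 21, write 22  <struct: A0 busy until I4 writes@18>
6) issue 20, read 21, done 23, write 24
7) issue 21, read 23, done 28, write 29  <RAW R6: wait I5 write@22>

I2 = (2, 9, 14, 15)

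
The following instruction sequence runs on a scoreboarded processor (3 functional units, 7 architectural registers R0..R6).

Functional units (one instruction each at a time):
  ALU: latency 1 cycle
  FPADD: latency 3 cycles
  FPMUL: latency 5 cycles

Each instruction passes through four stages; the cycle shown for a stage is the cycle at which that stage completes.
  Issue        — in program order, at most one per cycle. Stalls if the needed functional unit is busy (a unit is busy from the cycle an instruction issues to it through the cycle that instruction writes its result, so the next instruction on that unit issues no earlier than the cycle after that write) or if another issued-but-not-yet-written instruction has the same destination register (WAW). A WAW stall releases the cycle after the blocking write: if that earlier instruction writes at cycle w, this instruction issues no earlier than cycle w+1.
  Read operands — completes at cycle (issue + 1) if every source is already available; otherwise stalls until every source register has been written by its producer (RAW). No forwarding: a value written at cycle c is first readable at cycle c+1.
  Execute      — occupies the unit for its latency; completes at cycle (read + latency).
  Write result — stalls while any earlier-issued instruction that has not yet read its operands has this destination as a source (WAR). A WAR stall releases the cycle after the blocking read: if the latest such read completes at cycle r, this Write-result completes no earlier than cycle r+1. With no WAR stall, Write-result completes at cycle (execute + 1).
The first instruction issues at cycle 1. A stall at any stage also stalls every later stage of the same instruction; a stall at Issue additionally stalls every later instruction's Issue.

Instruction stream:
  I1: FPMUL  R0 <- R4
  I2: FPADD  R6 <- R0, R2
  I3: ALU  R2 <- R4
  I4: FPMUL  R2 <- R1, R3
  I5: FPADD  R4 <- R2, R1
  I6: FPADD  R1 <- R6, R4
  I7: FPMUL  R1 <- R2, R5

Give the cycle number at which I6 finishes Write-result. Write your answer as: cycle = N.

t=1  I1→FPMUL
t=2  I1 RO | I2→FPADD
t=3  I3→ALU
t=4  I3 RO
t=5  I3 EX
t=7  I1 EX
t=8  I1 WR R0
t=9  I2 RO
t=10  I3 WR R2
t=11  I4→FPMUL
t=12  I2 EX | I4 RO
t=13  I2 WR R6
t=14  I5→FPADD
t=17  I4 EX
t=18  I4 WR R2
t=19  I5 RO
t=22  I5 EX
t=23  I5 WR R4
t=24  I6→FPADD
t=25  I6 RO
t=28  I6 EX
t=29  I6 WR R1
t=30  I7→FPMUL
t=31  I7 RO
t=36  I7 EX
t=37  I7 WR R1

cycle = 29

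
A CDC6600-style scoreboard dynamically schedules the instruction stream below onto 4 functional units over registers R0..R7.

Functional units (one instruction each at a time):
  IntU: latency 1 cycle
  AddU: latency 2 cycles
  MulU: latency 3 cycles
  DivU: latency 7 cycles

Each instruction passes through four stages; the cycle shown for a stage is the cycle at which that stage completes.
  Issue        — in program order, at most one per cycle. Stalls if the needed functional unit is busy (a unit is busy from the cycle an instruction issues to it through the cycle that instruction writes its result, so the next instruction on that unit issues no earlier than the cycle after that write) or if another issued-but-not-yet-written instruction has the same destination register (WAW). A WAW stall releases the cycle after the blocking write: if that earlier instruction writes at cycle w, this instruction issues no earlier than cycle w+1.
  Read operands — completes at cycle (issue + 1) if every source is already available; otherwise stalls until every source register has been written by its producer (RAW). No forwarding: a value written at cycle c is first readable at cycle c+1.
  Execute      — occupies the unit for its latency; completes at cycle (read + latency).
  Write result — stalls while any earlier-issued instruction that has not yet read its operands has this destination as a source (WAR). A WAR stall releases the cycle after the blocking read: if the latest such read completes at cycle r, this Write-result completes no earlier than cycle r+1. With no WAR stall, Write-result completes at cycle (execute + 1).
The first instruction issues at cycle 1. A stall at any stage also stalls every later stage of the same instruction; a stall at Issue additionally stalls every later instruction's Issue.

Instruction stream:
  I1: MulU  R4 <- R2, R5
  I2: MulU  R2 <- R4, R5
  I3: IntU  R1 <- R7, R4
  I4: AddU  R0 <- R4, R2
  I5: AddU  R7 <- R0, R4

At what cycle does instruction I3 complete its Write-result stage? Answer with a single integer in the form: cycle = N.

[1] I1 issues→MulU
[2] I1 reads
[5] I1 exec-done
[6] I1 writes R4
[7] I2 issues→MulU
[8] I2 reads | I3 issues→IntU
[9] I3 reads | I4 issues→AddU
[10] I3 exec-done
[11] I2 exec-done | I3 writes R1
[12] I2 writes R2
[13] I4 reads
[15] I4 exec-done
[16] I4 writes R0
[17] I5 issues→AddU
[18] I5 reads
[20] I5 exec-done
[21] I5 writes R7

cycle = 11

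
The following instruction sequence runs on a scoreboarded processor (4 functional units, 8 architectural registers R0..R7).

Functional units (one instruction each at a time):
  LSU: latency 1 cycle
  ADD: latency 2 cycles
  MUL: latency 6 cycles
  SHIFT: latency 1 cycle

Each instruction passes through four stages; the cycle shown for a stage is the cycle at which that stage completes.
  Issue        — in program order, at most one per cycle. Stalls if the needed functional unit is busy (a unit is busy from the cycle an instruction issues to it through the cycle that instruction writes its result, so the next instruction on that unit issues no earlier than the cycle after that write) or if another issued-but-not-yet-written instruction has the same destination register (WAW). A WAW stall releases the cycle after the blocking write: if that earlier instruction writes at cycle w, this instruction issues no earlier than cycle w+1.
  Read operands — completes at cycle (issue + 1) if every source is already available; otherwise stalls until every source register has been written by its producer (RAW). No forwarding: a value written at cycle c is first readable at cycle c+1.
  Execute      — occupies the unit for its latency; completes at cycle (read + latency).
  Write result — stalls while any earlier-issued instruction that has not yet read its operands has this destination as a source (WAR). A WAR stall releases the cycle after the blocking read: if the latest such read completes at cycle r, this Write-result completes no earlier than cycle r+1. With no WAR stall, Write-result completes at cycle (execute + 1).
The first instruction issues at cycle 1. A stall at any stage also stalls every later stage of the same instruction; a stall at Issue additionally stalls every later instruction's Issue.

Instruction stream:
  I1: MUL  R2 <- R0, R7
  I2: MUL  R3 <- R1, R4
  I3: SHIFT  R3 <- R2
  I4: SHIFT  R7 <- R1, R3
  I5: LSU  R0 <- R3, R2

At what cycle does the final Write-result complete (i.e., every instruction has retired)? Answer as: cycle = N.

I1: IS=1 RO=2 EX=8 WR=9
I2: IS=10 RO=11 EX=17 WR=18  [struct: MUL busy until I1 writes@9]
I3: IS=19 RO=20 EX=21 WR=22  [WAW R3: wait I2 write@18]
I4: IS=23 RO=24 EX=25 WR=26  [struct: SHIFT busy until I3 writes@22]
I5: IS=24 RO=25 EX=26 WR=27

cycle = 27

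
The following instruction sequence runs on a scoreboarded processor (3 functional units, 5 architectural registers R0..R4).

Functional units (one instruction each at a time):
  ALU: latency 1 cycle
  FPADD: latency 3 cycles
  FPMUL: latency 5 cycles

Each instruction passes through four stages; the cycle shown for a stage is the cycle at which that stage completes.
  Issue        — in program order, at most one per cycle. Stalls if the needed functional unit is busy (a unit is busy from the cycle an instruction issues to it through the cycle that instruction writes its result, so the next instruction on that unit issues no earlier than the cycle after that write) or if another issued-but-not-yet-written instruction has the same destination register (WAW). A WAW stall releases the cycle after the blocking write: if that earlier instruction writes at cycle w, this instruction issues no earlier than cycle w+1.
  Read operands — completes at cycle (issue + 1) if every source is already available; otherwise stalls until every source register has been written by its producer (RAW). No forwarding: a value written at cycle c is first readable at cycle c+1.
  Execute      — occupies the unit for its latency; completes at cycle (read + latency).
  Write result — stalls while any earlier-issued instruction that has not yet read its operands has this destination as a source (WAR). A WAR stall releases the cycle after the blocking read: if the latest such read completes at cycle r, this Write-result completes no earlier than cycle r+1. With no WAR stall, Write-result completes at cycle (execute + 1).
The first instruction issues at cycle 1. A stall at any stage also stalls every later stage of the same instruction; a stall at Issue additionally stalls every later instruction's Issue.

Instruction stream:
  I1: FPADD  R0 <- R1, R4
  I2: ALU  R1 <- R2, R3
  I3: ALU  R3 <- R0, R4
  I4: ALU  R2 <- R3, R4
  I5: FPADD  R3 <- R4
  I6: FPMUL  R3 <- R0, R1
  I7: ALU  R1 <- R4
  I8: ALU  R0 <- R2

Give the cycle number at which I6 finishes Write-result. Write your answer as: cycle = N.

  I1 | 1 | 2 | 5 | 6
  I2 | 2 | 3 | 4 | 5
  I3 | 6 | 7 | 8 | 9   struct: ALU busy until I2 writes@5
  I4 | 10 | 11 | 12 | 13   struct: ALU busy until I3 writes@9
  I5 | 11 | 12 | 15 | 16
  I6 | 17 | 18 | 23 | 24   WAW R3: wait I5 write@16
  I7 | 18 | 19 | 20 | 21
  I8 | 22 | 23 | 24 | 25   struct: ALU busy until I7 writes@21

cycle = 24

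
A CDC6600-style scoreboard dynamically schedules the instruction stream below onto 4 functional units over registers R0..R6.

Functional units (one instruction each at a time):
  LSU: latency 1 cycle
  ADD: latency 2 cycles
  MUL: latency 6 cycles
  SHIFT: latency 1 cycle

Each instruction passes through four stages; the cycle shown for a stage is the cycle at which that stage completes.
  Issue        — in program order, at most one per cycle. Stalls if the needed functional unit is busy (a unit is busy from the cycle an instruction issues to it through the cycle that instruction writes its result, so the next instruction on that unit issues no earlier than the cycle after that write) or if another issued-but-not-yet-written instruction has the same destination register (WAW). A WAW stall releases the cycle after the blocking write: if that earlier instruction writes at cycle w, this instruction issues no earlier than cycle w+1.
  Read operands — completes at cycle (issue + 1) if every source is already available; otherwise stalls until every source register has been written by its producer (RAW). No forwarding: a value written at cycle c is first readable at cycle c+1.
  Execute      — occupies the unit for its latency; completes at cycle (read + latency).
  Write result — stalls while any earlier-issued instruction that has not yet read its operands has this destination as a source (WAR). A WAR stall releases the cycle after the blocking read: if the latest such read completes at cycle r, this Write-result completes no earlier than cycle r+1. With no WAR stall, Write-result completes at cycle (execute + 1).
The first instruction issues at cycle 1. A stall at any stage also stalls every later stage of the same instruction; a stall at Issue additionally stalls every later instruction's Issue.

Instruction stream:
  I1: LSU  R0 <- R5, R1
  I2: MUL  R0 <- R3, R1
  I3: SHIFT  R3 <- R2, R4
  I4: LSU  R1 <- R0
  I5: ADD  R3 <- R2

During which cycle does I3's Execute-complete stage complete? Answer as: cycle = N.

cycle = 8

I1 -> (1, 2, 3, 4)
I2 -> (5, 6, 12, 13)  // WAW R0: wait I1 write@4
I3 -> (6, 7, 8, 9)
I4 -> (7, 14, 15, 16)  // RAW R0: wait I2 write@13
I5 -> (10, 11, 13, 14)  // WAW R3: wait I3 write@9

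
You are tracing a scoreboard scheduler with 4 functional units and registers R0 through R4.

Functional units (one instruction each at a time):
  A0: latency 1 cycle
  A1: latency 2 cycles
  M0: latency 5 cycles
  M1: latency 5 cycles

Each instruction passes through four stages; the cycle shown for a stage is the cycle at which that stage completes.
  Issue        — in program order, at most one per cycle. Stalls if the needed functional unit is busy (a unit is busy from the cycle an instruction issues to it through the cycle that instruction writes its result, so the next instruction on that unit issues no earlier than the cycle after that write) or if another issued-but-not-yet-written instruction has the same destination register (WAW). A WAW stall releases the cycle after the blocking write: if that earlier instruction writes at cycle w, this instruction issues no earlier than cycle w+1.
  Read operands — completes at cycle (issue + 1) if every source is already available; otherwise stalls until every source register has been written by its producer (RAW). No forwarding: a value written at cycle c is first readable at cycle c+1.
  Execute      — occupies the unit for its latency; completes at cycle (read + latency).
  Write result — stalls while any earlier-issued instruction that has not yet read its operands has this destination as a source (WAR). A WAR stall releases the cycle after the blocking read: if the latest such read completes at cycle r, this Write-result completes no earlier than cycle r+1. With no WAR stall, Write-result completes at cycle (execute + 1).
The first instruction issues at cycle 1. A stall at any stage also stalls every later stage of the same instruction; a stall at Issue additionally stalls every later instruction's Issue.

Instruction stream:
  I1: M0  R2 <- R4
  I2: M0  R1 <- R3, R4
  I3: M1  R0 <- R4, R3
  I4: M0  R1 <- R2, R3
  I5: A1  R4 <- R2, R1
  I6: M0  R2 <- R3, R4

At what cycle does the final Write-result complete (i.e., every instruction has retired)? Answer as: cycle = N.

cycle = 35

[I1] 1/2/7/8
[I2] 9/10/15/16  (struct: M0 busy until I1 writes@8)
[I3] 10/11/16/17
[I4] 17/18/23/24  (struct: M0 busy until I2 writes@16)
[I5] 18/25/27/28  (RAW R1: wait I4 write@24)
[I6] 25/29/34/35  (struct: M0 busy until I4 writes@24; RAW R4: wait I5 write@28)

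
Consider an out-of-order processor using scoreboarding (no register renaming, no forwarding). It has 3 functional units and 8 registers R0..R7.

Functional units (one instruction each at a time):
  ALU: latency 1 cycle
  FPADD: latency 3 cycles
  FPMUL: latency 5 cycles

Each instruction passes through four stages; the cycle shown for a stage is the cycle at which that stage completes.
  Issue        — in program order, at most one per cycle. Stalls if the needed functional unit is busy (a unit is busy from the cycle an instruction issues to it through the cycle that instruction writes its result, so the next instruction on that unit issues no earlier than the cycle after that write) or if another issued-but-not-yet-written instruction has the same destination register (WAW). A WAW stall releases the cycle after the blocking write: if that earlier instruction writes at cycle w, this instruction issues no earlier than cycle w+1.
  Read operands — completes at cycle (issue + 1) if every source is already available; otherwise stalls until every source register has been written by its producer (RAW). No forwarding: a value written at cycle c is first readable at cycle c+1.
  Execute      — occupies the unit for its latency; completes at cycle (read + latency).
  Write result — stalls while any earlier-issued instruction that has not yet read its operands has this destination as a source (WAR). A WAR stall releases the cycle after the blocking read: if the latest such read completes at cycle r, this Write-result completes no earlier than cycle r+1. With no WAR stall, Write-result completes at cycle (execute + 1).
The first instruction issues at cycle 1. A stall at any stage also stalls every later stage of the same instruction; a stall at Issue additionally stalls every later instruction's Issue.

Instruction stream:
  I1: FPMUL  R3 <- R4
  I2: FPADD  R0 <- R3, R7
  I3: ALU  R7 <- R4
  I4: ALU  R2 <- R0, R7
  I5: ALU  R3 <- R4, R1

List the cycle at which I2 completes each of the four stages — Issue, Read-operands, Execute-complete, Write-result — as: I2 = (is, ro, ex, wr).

I2 = (2, 9, 12, 13)

c1: issue I1 (FPMUL)
c2: I1 read-ops · issue I2 (FPADD)
c3: issue I3 (ALU)
c4: I3 read-ops
c5: I3 finished on ALU
c7: I1 finished on FPMUL
c8: I1→R3
c9: I2 read-ops
c10: I3→R7
c11: issue I4 (ALU)
c12: I2 finished on FPADD
c13: I2→R0
c14: I4 read-ops
c15: I4 finished on ALU
c16: I4→R2
c17: issue I5 (ALU)
c18: I5 read-ops
c19: I5 finished on ALU
c20: I5→R3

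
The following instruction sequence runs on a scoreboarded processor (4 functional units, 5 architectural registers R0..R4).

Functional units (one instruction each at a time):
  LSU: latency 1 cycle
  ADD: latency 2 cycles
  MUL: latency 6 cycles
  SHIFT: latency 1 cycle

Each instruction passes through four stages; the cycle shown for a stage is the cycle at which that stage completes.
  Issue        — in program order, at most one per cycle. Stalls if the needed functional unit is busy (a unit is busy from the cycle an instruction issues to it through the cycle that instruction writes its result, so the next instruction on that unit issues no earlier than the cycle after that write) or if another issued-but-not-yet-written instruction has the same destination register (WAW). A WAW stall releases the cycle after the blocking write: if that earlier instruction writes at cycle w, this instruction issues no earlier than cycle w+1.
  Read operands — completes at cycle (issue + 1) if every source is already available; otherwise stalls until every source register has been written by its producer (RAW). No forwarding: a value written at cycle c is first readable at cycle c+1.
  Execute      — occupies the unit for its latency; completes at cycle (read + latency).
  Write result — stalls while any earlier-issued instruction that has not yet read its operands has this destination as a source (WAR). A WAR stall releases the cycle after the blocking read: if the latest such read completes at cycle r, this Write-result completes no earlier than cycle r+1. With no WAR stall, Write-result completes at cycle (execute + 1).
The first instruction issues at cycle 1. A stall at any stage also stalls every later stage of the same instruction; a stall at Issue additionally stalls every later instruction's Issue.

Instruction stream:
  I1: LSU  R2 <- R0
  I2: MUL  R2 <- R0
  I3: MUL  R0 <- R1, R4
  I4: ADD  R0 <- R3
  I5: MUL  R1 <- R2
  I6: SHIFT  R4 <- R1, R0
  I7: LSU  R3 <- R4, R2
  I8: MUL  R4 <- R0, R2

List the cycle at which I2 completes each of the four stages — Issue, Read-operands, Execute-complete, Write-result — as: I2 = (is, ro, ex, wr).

I2 = (5, 6, 12, 13)

1) issue 1, read 2, done 3, write 4
2) issue 5, read 6, done 12, write 13  <WAW R2: wait I1 write@4>
3) issue 14, read 15, done 21, write 22  <struct: MUL busy until I2 writes@13>
4) issue 23, read 24, done 26, write 27  <WAW R0: wait I3 write@22>
5) issue 24, read 25, done 31, write 32
6) issue 25, read 33, done 34, write 35  <RAW R1: wait I5 write@32>
7) issue 26, read 36, done 37, write 38  <RAW R4: wait I6 write@35>
8) issue 36, read 37, done 43, write 44  <WAW R4: wait I6 write@35>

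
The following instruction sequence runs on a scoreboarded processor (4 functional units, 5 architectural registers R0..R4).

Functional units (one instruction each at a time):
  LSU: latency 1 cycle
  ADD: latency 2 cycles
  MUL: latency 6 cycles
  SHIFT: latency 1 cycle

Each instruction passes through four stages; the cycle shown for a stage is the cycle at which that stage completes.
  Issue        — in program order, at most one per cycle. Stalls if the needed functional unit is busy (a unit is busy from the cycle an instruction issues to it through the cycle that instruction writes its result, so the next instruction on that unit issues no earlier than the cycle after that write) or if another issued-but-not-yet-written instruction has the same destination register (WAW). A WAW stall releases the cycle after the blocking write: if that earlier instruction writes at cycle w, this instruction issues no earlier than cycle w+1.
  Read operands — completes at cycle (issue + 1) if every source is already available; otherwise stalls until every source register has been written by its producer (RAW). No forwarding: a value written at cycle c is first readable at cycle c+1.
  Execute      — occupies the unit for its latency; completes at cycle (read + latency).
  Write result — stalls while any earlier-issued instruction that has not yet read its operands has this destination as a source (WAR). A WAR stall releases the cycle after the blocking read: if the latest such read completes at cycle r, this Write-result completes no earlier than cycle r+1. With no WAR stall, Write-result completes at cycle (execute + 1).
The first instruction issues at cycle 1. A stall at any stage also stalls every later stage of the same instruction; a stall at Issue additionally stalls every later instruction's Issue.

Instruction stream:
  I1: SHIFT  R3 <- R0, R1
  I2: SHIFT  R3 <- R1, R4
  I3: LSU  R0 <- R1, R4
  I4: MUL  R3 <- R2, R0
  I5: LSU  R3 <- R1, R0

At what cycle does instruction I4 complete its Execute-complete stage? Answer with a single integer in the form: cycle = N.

c1: I1→SHIFT
c2: I1 RO
c3: I1 EX
c4: I1 WR R3
c5: I2→SHIFT
c6: I2 RO | I3→LSU
c7: I2 EX | I3 RO
c8: I2 WR R3 | I3 EX
c9: I3 WR R0 | I4→MUL
c10: I4 RO
c16: I4 EX
c17: I4 WR R3
c18: I5→LSU
c19: I5 RO
c20: I5 EX
c21: I5 WR R3

cycle = 16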